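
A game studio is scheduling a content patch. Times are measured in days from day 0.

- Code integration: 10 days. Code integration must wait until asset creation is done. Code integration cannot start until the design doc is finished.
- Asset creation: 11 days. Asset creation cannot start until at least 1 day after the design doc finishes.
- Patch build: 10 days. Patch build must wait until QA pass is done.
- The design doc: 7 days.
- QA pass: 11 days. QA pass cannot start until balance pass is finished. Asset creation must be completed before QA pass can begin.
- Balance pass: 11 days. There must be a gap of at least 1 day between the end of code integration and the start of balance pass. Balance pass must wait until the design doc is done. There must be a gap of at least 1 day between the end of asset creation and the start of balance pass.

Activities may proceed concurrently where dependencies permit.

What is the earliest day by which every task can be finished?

62

The design doc can start immediately at day 0; it finishes at day 7.
After the design doc (finishes day 7, plus 1-day gap → day 8), asset creation can start at day 8 and finishes at day 19.
Code integration cannot start until asset creation (finishes day 19); the design doc (finishes day 7). The controlling bound is day 19, so code integration finishes at 19 + 10 = day 29.
For balance pass: code integration (finishes day 29, plus 1-day gap → day 30); the design doc (finishes day 7); asset creation (finishes day 19, plus 1-day gap → day 20). Taking the maximum gives a start of day 30, and it finishes at 30 + 11 = day 41.
QA pass has to wait for balance pass (finishes day 41); asset creation (finishes day 19). The latest of these is day 41, so QA pass runs day 41 to 41 + 11 = day 52.
After QA pass (finishes day 52), patch build can start at day 52 and finishes at day 62.
All tasks are finished once the last one completes. Finish times: The design doc at 7, Asset creation at 19, Code integration at 29, Balance pass at 41, QA pass at 52, Patch build at 62. The latest is day 62.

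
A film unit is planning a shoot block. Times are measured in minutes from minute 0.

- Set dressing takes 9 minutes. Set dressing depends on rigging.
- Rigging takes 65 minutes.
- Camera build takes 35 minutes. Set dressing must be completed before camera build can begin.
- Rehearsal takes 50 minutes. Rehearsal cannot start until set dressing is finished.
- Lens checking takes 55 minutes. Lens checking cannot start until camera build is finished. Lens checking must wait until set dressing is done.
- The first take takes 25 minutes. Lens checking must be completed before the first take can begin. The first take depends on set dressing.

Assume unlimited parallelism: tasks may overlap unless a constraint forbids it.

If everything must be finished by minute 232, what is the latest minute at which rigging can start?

43

The first take has no dependents, so it just needs to finish by minute 232. Starting by 232 − 25 = minute 207 achieves that.
Lens checking feeds into the first take (must start by minute 207); so lens checking must finish by minute 207 and therefore start by minute 152.
Since lens checking (must start by minute 152) depends on it, camera build must finish by minute 152. Backing off its 35-minute duration gives a latest start of minute 117.
Nothing follows rehearsal; the deadline of minute 232 is its only limit. It must start by 232 − 50 = minute 182.
For set dressing: camera build (must start by minute 117); lens checking (must start by minute 152); rehearsal (must start by minute 182); the first take (must start by minute 207). The most restrictive is minute 117; with a 9-minute duration, set dressing must start by minute 108.
Since set dressing (must start by minute 108) depends on it, rigging must finish by minute 108. Backing off its 65-minute duration gives a latest start of minute 43.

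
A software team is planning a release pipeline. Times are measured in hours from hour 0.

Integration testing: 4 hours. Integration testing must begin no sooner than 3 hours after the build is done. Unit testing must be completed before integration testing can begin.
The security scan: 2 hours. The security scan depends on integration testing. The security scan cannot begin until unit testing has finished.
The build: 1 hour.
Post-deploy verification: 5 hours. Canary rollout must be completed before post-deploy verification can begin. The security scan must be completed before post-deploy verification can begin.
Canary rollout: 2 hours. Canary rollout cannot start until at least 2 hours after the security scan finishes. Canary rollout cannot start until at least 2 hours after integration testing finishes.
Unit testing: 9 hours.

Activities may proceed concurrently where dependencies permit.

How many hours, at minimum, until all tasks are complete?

Unit testing has no prerequisites, so it starts at hour 0 and finishes at hour 9.
Nothing blocks the build, so it runs from hour 0 to hour 1.
For integration testing: the build (finishes hour 1, plus 3-hour gap → hour 4); unit testing (finishes hour 9). Taking the maximum gives a start of hour 9, and it finishes at 9 + 4 = hour 13.
The security scan has to wait for integration testing (finishes hour 13); unit testing (finishes hour 9). The latest of these is hour 13, so the security scan runs hour 13 to 13 + 2 = hour 15.
Canary rollout needs all of the security scan (finishes hour 15, plus 2-hour gap → hour 17); integration testing (finishes hour 13, plus 2-hour gap → hour 15). That puts its earliest start at hour 17; it finishes at 17 + 2 = hour 19.
For post-deploy verification: canary rollout (finishes hour 19); the security scan (finishes hour 15). Taking the maximum gives a start of hour 19, and it finishes at 19 + 5 = hour 24.
All tasks are finished once the last one completes. Finish times: The build at 1, Unit testing at 9, Integration testing at 13, The security scan at 15, Canary rollout at 19, Post-deploy verification at 24. The latest is hour 24.

24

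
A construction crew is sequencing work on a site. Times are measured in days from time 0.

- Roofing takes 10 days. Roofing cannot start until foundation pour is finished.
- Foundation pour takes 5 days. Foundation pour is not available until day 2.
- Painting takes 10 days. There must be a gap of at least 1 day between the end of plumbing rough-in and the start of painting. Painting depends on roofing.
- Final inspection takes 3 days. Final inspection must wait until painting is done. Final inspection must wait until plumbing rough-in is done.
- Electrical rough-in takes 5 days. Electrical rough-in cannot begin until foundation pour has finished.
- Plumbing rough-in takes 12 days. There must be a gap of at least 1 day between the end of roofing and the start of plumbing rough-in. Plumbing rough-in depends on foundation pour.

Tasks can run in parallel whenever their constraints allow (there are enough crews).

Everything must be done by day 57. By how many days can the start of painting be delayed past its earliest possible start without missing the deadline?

Foundation pour waits on its own release at day 2, so it starts at day 2 and finishes at 2 + 5 = day 7.
After foundation pour (finishes day 7), roofing can start at day 7 and finishes at day 17.
Plumbing rough-in has to wait for roofing (finishes day 17, plus 1-day gap → day 18); foundation pour (finishes day 7). The latest of these is day 18, so plumbing rough-in runs day 18 to 18 + 12 = day 30.
Painting cannot start until plumbing rough-in (finishes day 30, plus 1-day gap → day 31); roofing (finishes day 17). The controlling bound is day 31, so painting finishes at 31 + 10 = day 41.

Working backward from the deadline:
Final inspection must finish by day 57; it takes 3 days, so it must start by 57 − 3 = day 54.
Since final inspection (must start by day 54) depends on it, painting must finish by day 54. Backing off its 10-day duration gives a latest start of day 44.
So painting can start as early as day 31 and as late as day 44, giving 44 − 31 = 13 days of slack.

13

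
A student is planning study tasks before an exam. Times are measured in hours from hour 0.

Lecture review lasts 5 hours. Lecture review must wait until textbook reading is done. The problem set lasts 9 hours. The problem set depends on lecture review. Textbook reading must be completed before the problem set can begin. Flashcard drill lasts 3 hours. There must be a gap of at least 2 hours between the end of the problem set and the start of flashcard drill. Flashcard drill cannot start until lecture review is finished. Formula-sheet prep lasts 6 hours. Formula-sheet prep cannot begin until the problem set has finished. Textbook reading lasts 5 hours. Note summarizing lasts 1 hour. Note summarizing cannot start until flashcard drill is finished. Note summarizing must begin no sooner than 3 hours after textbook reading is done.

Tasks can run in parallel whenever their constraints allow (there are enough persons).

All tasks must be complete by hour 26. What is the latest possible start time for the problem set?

Nothing follows note summarizing; the deadline of hour 26 is its only limit. It must start by 26 − 1 = hour 25.
Flashcard drill must finish before note summarizing (must start by hour 25). With a 3-hour duration, flashcard drill must start by 25 − 3 = hour 22.
Formula-sheet prep has no dependents, so it just needs to finish by hour 26. Starting by 26 − 6 = hour 20 achieves that.
For the problem set: flashcard drill (must start by hour 22, minus 2-hour gap → hour 20); formula-sheet prep (must start by hour 20). The most restrictive is hour 20; with a 9-hour duration, the problem set must start by hour 11.

11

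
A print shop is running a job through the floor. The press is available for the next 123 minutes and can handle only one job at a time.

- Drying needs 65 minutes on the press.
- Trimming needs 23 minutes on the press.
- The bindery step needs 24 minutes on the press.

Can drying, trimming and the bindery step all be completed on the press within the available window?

Yes

Running back to back, the jobs need 65 + 23 + 24 = 112 minutes on the press.
Since 112 ≤ 123, they fit within the window.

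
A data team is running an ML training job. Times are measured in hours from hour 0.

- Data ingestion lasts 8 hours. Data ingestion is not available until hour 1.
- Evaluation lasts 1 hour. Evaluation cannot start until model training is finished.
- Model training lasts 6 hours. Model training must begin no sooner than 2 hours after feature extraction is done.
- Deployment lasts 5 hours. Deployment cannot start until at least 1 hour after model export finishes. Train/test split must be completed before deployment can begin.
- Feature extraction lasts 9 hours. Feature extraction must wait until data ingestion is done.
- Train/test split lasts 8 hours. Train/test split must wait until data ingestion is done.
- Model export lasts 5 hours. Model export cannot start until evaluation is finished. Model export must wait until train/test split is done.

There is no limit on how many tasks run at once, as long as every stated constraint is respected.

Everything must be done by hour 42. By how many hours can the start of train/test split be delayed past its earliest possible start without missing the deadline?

Data ingestion waits on its own release at hour 1, so it starts at hour 1 and finishes at 1 + 8 = hour 9.
After data ingestion (finishes hour 9), train/test split can start at hour 9 and finishes at hour 17.

Working backward from the deadline:
Nothing follows deployment; the deadline of hour 42 is its only limit. It must start by 42 − 5 = hour 37.
Since deployment (must start by hour 37, minus 1-hour gap → hour 36) depends on it, model export must finish by hour 36. Backing off its 5-hour duration gives a latest start of hour 31.
Train/test split feeds model export (must start by hour 31); deployment (must start by hour 37). Taking the minimum, train/test split must finish by hour 31 and start by 31 − 8 = hour 23.
So train/test split can start as early as hour 9 and as late as hour 23, giving 23 − 9 = 14 hours of slack.

14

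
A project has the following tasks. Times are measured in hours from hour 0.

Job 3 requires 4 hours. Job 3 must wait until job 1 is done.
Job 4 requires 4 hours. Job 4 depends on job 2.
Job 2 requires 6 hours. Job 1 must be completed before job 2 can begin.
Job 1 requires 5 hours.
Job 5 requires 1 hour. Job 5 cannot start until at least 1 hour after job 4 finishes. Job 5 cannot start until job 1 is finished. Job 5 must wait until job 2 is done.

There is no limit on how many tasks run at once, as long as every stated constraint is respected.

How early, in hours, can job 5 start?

Nothing blocks job 1, so it runs from hour 0 to hour 5.
After job 1 (finishes hour 5), job 2 can start at hour 5 and finishes at hour 11.
Job 4 waits on job 2 (finishes hour 11), so it starts at hour 11 and finishes at 11 + 4 = hour 15.
Job 5 waits on job 4 (finishes hour 15, plus 1-hour gap → hour 16); job 1 (finishes hour 5); job 2 (finishes hour 11). The latest of these is hour 16, which is the earliest job 5 can start.

16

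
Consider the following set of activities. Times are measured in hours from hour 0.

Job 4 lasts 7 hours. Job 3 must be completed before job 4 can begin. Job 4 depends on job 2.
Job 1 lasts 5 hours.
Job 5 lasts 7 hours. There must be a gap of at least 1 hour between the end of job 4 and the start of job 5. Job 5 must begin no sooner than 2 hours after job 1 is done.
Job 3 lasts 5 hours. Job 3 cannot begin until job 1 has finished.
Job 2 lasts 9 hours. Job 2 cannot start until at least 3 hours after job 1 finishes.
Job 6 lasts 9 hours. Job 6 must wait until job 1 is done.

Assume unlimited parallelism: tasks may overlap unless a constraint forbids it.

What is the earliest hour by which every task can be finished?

Nothing blocks job 1, so it runs from hour 0 to hour 5.
After job 1 (finishes hour 5), job 6 can start at hour 5 and finishes at hour 14.
Job 3 waits on job 1 (finishes hour 5), so it starts at hour 5 and finishes at 5 + 5 = hour 10.
After job 1 (finishes hour 5, plus 3-hour gap → hour 8), job 2 can start at hour 8 and finishes at hour 17.
Job 4 needs all of job 3 (finishes hour 10); job 2 (finishes hour 17). That puts its earliest start at hour 17; it finishes at 17 + 7 = hour 24.
For job 5: job 4 (finishes hour 24, plus 1-hour gap → hour 25); job 1 (finishes hour 5, plus 2-hour gap → hour 7). Taking the maximum gives a start of hour 25, and it finishes at 25 + 7 = hour 32.
All tasks are finished once the last one completes. Finish times: Job 1 at 5, Job 2 at 17, Job 3 at 10, Job 4 at 24, Job 5 at 32, Job 6 at 14. The latest is hour 32.

32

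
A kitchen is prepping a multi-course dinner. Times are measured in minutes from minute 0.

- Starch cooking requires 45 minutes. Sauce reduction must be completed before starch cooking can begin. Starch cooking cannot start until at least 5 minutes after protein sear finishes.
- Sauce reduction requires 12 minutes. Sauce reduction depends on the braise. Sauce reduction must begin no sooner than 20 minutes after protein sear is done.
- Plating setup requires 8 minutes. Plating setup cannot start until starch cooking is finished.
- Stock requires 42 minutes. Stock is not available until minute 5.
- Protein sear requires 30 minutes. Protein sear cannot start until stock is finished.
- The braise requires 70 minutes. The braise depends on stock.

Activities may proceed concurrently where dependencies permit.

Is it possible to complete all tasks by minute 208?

Stock cannot begin until its own release at minute 5. It runs from minute 5 to 5 + 42 = minute 47.
Protein sear cannot begin until stock (finishes minute 47). It runs from minute 47 to 47 + 30 = minute 77.
After stock (finishes minute 47), the braise can start at minute 47 and finishes at minute 117.
For sauce reduction: the braise (finishes minute 117); protein sear (finishes minute 77, plus 20-minute gap → minute 97). Taking the maximum gives a start of minute 117, and it finishes at 117 + 12 = minute 129.
Starch cooking needs all of sauce reduction (finishes minute 129); protein sear (finishes minute 77, plus 5-minute gap → minute 82). That puts its earliest start at minute 129; it finishes at 129 + 45 = minute 174.
Plating setup cannot begin until starch cooking (finishes minute 174). It runs from minute 174 to 174 + 8 = minute 182.
Every task is finished by minute 182, which is no later than the deadline of 208, so the schedule is feasible.

Yes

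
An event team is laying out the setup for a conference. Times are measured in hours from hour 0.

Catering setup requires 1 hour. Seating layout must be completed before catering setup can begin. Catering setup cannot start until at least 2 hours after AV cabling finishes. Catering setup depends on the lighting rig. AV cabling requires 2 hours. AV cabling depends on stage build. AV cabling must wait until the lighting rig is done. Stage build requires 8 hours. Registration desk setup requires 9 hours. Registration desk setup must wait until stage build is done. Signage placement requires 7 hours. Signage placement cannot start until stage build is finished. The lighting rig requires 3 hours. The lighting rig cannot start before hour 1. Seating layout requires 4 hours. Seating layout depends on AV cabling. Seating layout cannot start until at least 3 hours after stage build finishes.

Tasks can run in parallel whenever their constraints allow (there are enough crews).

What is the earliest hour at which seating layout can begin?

11

The lighting rig cannot begin until its own release at hour 1. It runs from hour 1 to 1 + 3 = hour 4.
Stage build has no prerequisites, so it starts at hour 0 and finishes at hour 8.
AV cabling needs all of stage build (finishes hour 8); the lighting rig (finishes hour 4). That puts its earliest start at hour 8; it finishes at 8 + 2 = hour 10.
Seating layout waits on AV cabling (finishes hour 10); stage build (finishes hour 8, plus 3-hour gap → hour 11). The latest of these is hour 11, which is the earliest seating layout can start.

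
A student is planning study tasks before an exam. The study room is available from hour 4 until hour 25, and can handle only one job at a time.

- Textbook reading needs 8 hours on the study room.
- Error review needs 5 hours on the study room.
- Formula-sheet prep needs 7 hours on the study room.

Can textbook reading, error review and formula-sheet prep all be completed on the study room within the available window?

Yes

The study room window is 25 − 4 = 21 hours.
Running back to back, the jobs need 8 + 5 + 7 = 20 hours on the study room.
Since 20 ≤ 21, they fit within the window.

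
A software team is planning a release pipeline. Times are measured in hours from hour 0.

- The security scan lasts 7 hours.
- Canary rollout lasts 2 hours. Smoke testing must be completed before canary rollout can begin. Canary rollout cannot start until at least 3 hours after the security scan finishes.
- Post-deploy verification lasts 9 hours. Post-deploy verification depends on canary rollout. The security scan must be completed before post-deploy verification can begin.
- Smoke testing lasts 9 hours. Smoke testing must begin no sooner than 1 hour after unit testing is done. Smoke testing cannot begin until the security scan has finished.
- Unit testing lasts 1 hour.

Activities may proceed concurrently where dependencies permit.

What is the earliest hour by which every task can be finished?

Nothing blocks the security scan, so it runs from hour 0 to hour 7.
Unit testing has no prerequisites, so it starts at hour 0 and finishes at hour 1.
Smoke testing needs all of unit testing (finishes hour 1, plus 1-hour gap → hour 2); the security scan (finishes hour 7). That puts its earliest start at hour 7; it finishes at 7 + 9 = hour 16.
Canary rollout has to wait for smoke testing (finishes hour 16); the security scan (finishes hour 7, plus 3-hour gap → hour 10). The latest of these is hour 16, so canary rollout runs hour 16 to 16 + 2 = hour 18.
Post-deploy verification has to wait for canary rollout (finishes hour 18); the security scan (finishes hour 7). The latest of these is hour 18, so post-deploy verification runs hour 18 to 18 + 9 = hour 27.
All tasks are finished once the last one completes. Finish times: Unit testing at 1, The security scan at 7, Smoke testing at 16, Canary rollout at 18, Post-deploy verification at 27. The latest is hour 27.

27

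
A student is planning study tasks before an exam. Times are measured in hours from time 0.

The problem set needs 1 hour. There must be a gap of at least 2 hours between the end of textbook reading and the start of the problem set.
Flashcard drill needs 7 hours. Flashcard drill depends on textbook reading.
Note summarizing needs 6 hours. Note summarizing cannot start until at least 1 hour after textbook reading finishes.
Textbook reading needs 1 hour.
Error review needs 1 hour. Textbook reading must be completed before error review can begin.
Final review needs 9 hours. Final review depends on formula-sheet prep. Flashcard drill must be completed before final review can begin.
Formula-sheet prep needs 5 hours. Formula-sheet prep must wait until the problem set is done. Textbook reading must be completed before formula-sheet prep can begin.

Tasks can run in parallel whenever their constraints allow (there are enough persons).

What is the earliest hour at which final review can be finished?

Nothing blocks textbook reading, so it runs from hour 0 to hour 1.
After textbook reading (finishes hour 1), flashcard drill can start at hour 1 and finishes at hour 8.
The problem set waits on textbook reading (finishes hour 1, plus 2-hour gap → hour 3), so it starts at hour 3 and finishes at 3 + 1 = hour 4.
Formula-sheet prep needs all of the problem set (finishes hour 4); textbook reading (finishes hour 1). That puts its earliest start at hour 4; it finishes at 4 + 5 = hour 9.
Final review cannot start until formula-sheet prep (finishes hour 9); flashcard drill (finishes hour 8). The controlling bound is hour 9, so final review finishes at 9 + 9 = hour 18.

18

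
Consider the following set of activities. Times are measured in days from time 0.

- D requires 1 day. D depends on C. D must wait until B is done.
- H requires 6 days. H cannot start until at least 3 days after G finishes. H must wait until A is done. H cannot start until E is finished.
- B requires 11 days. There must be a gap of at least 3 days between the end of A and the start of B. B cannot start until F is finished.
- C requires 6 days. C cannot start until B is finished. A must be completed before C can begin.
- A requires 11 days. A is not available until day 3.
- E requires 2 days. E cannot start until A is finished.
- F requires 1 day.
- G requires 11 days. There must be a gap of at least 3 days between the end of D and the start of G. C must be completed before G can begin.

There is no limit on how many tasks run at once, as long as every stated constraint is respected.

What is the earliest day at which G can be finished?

49

F has no prerequisites, so it starts at day 0 and finishes at day 1.
A cannot begin until its own release at day 3. It runs from day 3 to 3 + 11 = day 14.
B has to wait for A (finishes day 14, plus 3-day gap → day 17); F (finishes day 1). The latest of these is day 17, so B runs day 17 to 17 + 11 = day 28.
C cannot start until B (finishes day 28); A (finishes day 14). The controlling bound is day 28, so C finishes at 28 + 6 = day 34.
D has to wait for C (finishes day 34); B (finishes day 28). The latest of these is day 34, so D runs day 34 to 34 + 1 = day 35.
G needs all of D (finishes day 35, plus 3-day gap → day 38); C (finishes day 34). That puts its earliest start at day 38; it finishes at 38 + 11 = day 49.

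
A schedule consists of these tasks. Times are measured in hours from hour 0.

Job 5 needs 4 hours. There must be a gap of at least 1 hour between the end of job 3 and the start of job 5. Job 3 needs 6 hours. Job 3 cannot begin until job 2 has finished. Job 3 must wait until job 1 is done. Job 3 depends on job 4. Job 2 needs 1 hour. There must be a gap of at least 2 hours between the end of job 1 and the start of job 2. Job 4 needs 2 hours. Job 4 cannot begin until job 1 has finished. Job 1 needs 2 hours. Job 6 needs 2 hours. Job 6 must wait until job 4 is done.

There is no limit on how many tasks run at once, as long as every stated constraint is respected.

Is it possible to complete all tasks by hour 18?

Nothing blocks job 1, so it runs from hour 0 to hour 2.
After job 1 (finishes hour 2), job 4 can start at hour 2 and finishes at hour 4.
After job 4 (finishes hour 4), job 6 can start at hour 4 and finishes at hour 6.
Job 2 cannot begin until job 1 (finishes hour 2, plus 2-hour gap → hour 4). It runs from hour 4 to 4 + 1 = hour 5.
Job 3 needs all of job 2 (finishes hour 5); job 1 (finishes hour 2); job 4 (finishes hour 4). That puts its earliest start at hour 5; it finishes at 5 + 6 = hour 11.
Job 5 cannot begin until job 3 (finishes hour 11, plus 1-hour gap → hour 12). It runs from hour 12 to 12 + 4 = hour 16.
Every task is finished by hour 16, which is no later than the deadline of 18, so the schedule is feasible.

Yes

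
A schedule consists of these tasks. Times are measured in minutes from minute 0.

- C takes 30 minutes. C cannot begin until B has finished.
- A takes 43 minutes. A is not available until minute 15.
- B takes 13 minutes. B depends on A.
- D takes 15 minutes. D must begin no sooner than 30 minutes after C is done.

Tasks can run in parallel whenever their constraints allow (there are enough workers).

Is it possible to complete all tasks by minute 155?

Yes

After its own release at minute 15, A can start at minute 15 and finishes at minute 58.
B cannot begin until A (finishes minute 58). It runs from minute 58 to 58 + 13 = minute 71.
After B (finishes minute 71), C can start at minute 71 and finishes at minute 101.
D cannot begin until C (finishes minute 101, plus 30-minute gap → minute 131). It runs from minute 131 to 131 + 15 = minute 146.
Every task is finished by minute 146, which is no later than the deadline of 155, so the schedule is feasible.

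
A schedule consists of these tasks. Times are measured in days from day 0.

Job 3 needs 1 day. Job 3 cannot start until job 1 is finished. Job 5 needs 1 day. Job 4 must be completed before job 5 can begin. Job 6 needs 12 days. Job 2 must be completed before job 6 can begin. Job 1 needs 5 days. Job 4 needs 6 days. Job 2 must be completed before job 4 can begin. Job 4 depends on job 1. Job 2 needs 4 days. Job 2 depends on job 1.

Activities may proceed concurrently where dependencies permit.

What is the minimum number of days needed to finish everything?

21

Job 1 can start immediately at day 0; it finishes at day 5.
After job 1 (finishes day 5), job 3 can start at day 5 and finishes at day 6.
After job 1 (finishes day 5), job 2 can start at day 5 and finishes at day 9.
Job 6 waits on job 2 (finishes day 9), so it starts at day 9 and finishes at 9 + 12 = day 21.
Job 4 needs all of job 2 (finishes day 9); job 1 (finishes day 5). That puts its earliest start at day 9; it finishes at 9 + 6 = day 15.
After job 4 (finishes day 15), job 5 can start at day 15 and finishes at day 16.
All tasks are finished once the last one completes. Finish times: Job 1 at 5, Job 2 at 9, Job 3 at 6, Job 4 at 15, Job 5 at 16, Job 6 at 21. The latest is day 21.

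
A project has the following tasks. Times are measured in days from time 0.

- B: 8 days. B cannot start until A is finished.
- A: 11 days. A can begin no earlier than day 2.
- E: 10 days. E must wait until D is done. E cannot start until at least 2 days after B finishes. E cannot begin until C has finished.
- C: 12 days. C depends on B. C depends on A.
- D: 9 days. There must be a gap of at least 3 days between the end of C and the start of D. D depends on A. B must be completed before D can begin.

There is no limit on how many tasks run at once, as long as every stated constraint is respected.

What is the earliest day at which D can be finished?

45

After its own release at day 2, A can start at day 2 and finishes at day 13.
After A (finishes day 13), B can start at day 13 and finishes at day 21.
C cannot start until B (finishes day 21); A (finishes day 13). The controlling bound is day 21, so C finishes at 21 + 12 = day 33.
D needs all of C (finishes day 33, plus 3-day gap → day 36); A (finishes day 13); B (finishes day 21). That puts its earliest start at day 36; it finishes at 36 + 9 = day 45.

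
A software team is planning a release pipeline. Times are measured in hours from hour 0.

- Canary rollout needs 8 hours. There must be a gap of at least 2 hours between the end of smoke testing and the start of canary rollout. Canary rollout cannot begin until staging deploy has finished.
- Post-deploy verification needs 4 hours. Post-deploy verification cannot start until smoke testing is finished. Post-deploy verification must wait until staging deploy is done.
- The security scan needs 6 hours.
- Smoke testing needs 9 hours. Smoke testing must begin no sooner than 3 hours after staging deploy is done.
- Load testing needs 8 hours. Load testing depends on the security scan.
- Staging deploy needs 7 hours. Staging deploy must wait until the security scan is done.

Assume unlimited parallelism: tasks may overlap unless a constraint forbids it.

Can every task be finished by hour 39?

Yes

Nothing blocks the security scan, so it runs from hour 0 to hour 6.
After the security scan (finishes hour 6), load testing can start at hour 6 and finishes at hour 14.
Staging deploy cannot begin until the security scan (finishes hour 6). It runs from hour 6 to 6 + 7 = hour 13.
Smoke testing cannot begin until staging deploy (finishes hour 13, plus 3-hour gap → hour 16). It runs from hour 16 to 16 + 9 = hour 25.
Post-deploy verification cannot start until smoke testing (finishes hour 25); staging deploy (finishes hour 13). The controlling bound is hour 25, so post-deploy verification finishes at 25 + 4 = hour 29.
For canary rollout: smoke testing (finishes hour 25, plus 2-hour gap → hour 27); staging deploy (finishes hour 13). Taking the maximum gives a start of hour 27, and it finishes at 27 + 8 = hour 35.
Every task is finished by hour 35, which is no later than the deadline of 39, so the schedule is feasible.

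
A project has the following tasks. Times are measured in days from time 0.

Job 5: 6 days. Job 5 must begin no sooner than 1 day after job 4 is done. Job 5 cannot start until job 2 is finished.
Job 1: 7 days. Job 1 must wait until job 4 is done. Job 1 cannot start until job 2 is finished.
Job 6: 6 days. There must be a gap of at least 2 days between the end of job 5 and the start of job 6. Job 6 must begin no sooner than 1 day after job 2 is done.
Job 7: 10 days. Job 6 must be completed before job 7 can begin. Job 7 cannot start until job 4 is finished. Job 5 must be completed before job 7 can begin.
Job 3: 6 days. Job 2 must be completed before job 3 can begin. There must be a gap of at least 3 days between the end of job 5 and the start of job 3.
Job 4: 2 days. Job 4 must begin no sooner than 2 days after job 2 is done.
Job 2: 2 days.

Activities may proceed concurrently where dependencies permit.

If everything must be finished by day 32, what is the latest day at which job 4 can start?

Nothing follows job 1; the deadline of day 32 is its only limit. It must start by 32 − 7 = day 25.
Job 3 has no dependents, so it just needs to finish by day 32. Starting by 32 − 6 = day 26 achieves that.
Job 7 must finish by day 32; it takes 10 days, so it must start by 32 − 10 = day 22.
Since job 7 (must start by day 22) depends on it, job 6 must finish by day 22. Backing off its 6-day duration gives a latest start of day 16.
Job 5 has several dependents: job 3 (must start by day 26, minus 3-day gap → day 23); job 6 (must start by day 16, minus 2-day gap → day 14); job 7 (must start by day 22). The earliest of those limits is day 14, so job 5 must start by 14 − 6 = day 8.
Job 4 feeds job 1 (must start by day 25); job 5 (must start by day 8, minus 1-day gap → day 7); job 7 (must start by day 22). Taking the minimum, job 4 must finish by day 7 and start by 7 − 2 = day 5.

5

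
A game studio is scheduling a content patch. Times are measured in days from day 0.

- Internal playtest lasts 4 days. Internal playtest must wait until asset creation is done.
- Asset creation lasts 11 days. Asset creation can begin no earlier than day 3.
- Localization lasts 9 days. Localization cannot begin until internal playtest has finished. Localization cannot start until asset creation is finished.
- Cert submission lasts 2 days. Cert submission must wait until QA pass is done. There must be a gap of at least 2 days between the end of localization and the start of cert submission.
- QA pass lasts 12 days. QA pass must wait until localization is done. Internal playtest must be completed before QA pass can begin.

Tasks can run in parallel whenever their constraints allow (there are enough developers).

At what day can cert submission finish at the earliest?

41

After its own release at day 3, asset creation can start at day 3 and finishes at day 14.
Internal playtest waits on asset creation (finishes day 14), so it starts at day 14 and finishes at 14 + 4 = day 18.
Localization needs all of internal playtest (finishes day 18); asset creation (finishes day 14). That puts its earliest start at day 18; it finishes at 18 + 9 = day 27.
QA pass cannot start until localization (finishes day 27); internal playtest (finishes day 18). The controlling bound is day 27, so QA pass finishes at 27 + 12 = day 39.
For cert submission: QA pass (finishes day 39); localization (finishes day 27, plus 2-day gap → day 29). Taking the maximum gives a start of day 39, and it finishes at 39 + 2 = day 41.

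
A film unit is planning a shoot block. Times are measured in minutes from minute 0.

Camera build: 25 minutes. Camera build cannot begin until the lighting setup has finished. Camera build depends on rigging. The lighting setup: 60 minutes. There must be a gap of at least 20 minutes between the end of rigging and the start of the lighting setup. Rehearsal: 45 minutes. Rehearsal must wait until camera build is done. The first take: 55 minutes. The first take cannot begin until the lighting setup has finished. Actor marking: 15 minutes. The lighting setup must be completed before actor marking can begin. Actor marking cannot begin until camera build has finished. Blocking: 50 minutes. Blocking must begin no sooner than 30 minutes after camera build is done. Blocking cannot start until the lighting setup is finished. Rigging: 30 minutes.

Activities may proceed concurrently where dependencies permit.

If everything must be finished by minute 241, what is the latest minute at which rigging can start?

Blocking has no dependents, so it just needs to finish by minute 241. Starting by 241 − 50 = minute 191 achieves that.
Actor marking must finish by minute 241; it takes 15 minutes, so it must start by 241 − 15 = minute 226.
Rehearsal has no dependents, so it just needs to finish by minute 241. Starting by 241 − 45 = minute 196 achieves that.
Camera build feeds blocking (must start by minute 191, minus 30-minute gap → minute 161); actor marking (must start by minute 226); rehearsal (must start by minute 196). Taking the minimum, camera build must finish by minute 161 and start by 161 − 25 = minute 136.
Nothing follows the first take; the deadline of minute 241 is its only limit. It must start by 241 − 55 = minute 186.
The lighting setup feeds camera build (must start by minute 136); blocking (must start by minute 191); actor marking (must start by minute 226); the first take (must start by minute 186). Taking the minimum, the lighting setup must finish by minute 136 and start by 136 − 60 = minute 76.
For rigging: the lighting setup (must start by minute 76, minus 20-minute gap → minute 56); camera build (must start by minute 136). The most restrictive is minute 56; with a 30-minute duration, rigging must start by minute 26.

26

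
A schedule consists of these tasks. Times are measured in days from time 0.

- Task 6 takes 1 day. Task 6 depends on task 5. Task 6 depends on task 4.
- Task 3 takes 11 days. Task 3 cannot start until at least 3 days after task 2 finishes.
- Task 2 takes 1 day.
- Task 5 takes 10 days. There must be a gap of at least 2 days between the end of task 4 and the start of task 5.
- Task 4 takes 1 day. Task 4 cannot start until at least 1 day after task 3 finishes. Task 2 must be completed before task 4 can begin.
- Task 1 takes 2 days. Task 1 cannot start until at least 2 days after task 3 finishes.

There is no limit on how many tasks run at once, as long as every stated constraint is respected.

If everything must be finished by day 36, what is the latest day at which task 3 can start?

Nothing follows task 1; the deadline of day 36 is its only limit. It must start by 36 − 2 = day 34.
Task 6 has no dependents, so it just needs to finish by day 36. Starting by 36 − 1 = day 35 achieves that.
Since task 6 (must start by day 35) depends on it, task 5 must finish by day 35. Backing off its 10-day duration gives a latest start of day 25.
For task 4: task 5 (must start by day 25, minus 2-day gap → day 23); task 6 (must start by day 35). The most restrictive is day 23; with a 1-day duration, task 4 must start by day 22.
Task 3 must finish in time for task 1 (must start by day 34, minus 2-day gap → day 32); task 4 (must start by day 22, minus 1-day gap → day 21). The tightest is day 21, so task 3 must start by 21 − 11 = day 10.

10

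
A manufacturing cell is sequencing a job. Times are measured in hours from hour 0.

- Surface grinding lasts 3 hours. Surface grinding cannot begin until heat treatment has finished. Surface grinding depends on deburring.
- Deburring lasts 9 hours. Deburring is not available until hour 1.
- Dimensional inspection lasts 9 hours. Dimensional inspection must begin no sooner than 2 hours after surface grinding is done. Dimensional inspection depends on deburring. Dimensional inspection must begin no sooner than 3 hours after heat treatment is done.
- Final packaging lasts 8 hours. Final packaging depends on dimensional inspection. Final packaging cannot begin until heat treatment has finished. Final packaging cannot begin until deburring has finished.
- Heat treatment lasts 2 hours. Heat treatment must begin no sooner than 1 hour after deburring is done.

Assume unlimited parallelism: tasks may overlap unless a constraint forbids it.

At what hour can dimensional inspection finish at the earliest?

27

Deburring waits on its own release at hour 1, so it starts at hour 1 and finishes at 1 + 9 = hour 10.
After deburring (finishes hour 10, plus 1-hour gap → hour 11), heat treatment can start at hour 11 and finishes at hour 13.
For surface grinding: heat treatment (finishes hour 13); deburring (finishes hour 10). Taking the maximum gives a start of hour 13, and it finishes at 13 + 3 = hour 16.
Dimensional inspection needs all of surface grinding (finishes hour 16, plus 2-hour gap → hour 18); deburring (finishes hour 10); heat treatment (finishes hour 13, plus 3-hour gap → hour 16). That puts its earliest start at hour 18; it finishes at 18 + 9 = hour 27.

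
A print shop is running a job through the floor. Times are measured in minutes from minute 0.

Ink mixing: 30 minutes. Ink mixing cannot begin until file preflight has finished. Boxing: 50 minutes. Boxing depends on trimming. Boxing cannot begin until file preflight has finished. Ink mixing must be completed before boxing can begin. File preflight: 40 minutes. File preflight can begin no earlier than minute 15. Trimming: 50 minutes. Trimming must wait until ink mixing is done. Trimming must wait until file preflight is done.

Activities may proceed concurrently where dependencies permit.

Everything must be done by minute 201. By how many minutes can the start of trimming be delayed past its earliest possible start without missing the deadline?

After its own release at minute 15, file preflight can start at minute 15 and finishes at minute 55.
Ink mixing waits on file preflight (finishes minute 55), so it starts at minute 55 and finishes at 55 + 30 = minute 85.
Trimming cannot start until ink mixing (finishes minute 85); file preflight (finishes minute 55). The controlling bound is minute 85, so trimming finishes at 85 + 50 = minute 135.

Working backward from the deadline:
Boxing must finish by minute 201; it takes 50 minutes, so it must start by 201 − 50 = minute 151.
Trimming feeds into boxing (must start by minute 151); so trimming must finish by minute 151 and therefore start by minute 101.
So trimming can start as early as minute 85 and as late as minute 101, giving 101 − 85 = 16 minutes of slack.

16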